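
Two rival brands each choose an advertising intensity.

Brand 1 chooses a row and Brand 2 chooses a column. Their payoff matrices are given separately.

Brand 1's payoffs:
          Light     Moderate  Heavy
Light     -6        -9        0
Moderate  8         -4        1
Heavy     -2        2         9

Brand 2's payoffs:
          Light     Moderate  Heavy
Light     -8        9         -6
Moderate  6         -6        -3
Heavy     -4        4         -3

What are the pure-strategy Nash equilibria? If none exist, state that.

(Moderate, Light), (Heavy, Moderate)

Check each profile: it is a Nash equilibrium iff no player can strictly gain by switching unilaterally.
(Light, Light): Brand 1 can switch to Moderate (-6 → 8). Not NE.
(Light, Moderate): Brand 1 can switch to Moderate (-9 → -4). Not NE.
(Light, Heavy): Brand 1 can switch to Moderate (0 → 1). Not NE.
(Moderate, Light): Brand 1 gets 8, best alternative -2; Brand 2 gets 6, best alternative -3. No profitable deviation — NE.
(Moderate, Moderate): Brand 1 can switch to Heavy (-4 → 2). Not NE.
(Moderate, Heavy): Brand 1 can switch to Heavy (1 → 9). Not NE.
(Heavy, Light): Brand 1 can switch to Moderate (-2 → 8). Not NE.
(Heavy, Moderate): Brand 1 gets 2, best alternative -4; Brand 2 gets 4, best alternative -3. No profitable deviation — NE.
(The remaining 1 profile has a profitable deviation by the same check.)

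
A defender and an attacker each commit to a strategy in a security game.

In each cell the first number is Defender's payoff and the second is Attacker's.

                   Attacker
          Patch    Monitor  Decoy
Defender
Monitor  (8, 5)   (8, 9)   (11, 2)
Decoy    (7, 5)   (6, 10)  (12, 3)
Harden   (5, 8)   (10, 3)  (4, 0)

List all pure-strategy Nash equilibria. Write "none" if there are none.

There is no pure-strategy Nash equilibrium.

Defender against Patch: payoffs 8, 7, 5 → best response Monitor.
Defender against Monitor: payoffs 8, 6, 10 → best response Harden.
Defender against Decoy: payoffs 11, 12, 4 → best response Decoy.
Attacker against Monitor: payoffs 5, 9, 2 → best response Monitor.
Attacker against Decoy: payoffs 5, 10, 3 → best response Monitor.
Attacker against Harden: payoffs 8, 3, 0 → best response Patch.
No profile is a mutual best response for all players.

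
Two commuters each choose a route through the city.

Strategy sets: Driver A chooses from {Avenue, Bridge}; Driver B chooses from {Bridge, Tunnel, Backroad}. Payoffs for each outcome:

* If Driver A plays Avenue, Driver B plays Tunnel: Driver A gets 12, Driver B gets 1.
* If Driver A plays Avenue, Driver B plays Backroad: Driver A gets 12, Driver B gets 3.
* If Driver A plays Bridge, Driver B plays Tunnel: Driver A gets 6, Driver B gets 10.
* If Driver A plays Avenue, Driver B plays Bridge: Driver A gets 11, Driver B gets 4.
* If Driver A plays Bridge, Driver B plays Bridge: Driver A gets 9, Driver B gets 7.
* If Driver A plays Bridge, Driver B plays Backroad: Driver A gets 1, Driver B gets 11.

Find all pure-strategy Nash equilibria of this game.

(Avenue, Bridge)

(Avenue, Bridge): Driver A gets 11, best alternative 9; Driver B gets 4, best alternative 3. No profitable deviation — NE.
(Avenue, Tunnel): Driver B can switch to Bridge (1 → 4). Not NE.
(Avenue, Backroad): Driver B can switch to Bridge (3 → 4). Not NE.
(Bridge, Bridge): Driver A can switch to Avenue (9 → 11). Not NE.
(Bridge, Tunnel): Driver A can switch to Avenue (6 → 12). Not NE.
(Bridge, Backroad): Driver A can switch to Avenue (1 → 12). Not NE.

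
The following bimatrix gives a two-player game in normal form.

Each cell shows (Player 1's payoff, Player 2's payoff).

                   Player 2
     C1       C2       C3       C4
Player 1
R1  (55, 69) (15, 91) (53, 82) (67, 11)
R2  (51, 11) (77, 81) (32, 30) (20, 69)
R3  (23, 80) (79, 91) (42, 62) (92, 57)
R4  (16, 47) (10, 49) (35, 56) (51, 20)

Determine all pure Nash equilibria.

For each player, find the best response to each opponent profile; mutual best responses are the pure NE.
Player 1 against C1: payoffs 55, 51, 23, 16 → best response R1.
Player 1 against C2: payoffs 15, 77, 79, 10 → best response R3.
Player 1 against C3: payoffs 53, 32, 42, 35 → best response R1.
Player 1 against C4: payoffs 67, 20, 92, 51 → best response R3.
Player 2 against R1: payoffs 69, 91, 82, 11 → best response C2.
Player 2 against R2: payoffs 11, 81, 30, 69 → best response C2.
Player 2 against R3: payoffs 80, 91, 62, 57 → best response C2.
Player 2 against R4: payoffs 47, 49, 56, 20 → best response C3.
Mutual best responses: (R3, C2).

Pure NE: (R3, C2)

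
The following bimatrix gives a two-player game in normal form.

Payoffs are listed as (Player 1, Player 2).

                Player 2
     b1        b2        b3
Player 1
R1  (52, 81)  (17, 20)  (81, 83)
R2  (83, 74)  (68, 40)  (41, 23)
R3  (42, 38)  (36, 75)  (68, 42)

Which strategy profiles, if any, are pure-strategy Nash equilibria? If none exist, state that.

Pure-strategy Nash equilibria: (R1, b3) and (R2, b1)

(R1, b1): Player 1 can switch to R2 (52 → 83). Not NE.
(R1, b2): Player 1 can switch to R2 (17 → 68). Not NE.
(R1, b3): Player 1 gets 81, best alternative 68; Player 2 gets 83, best alternative 81. No profitable deviation — NE.
(R2, b1): Player 1 gets 83, best alternative 52; Player 2 gets 74, best alternative 40. No profitable deviation — NE.
(R2, b2): Player 2 can switch to b1 (40 → 74). Not NE.
(R2, b3): Player 1 can switch to R1 (41 → 81). Not NE.
(R3, b1): Player 1 can switch to R1 (42 → 52). Not NE.
(R3, b2): Player 1 can switch to R2 (36 → 68). Not NE.
(R3, b3): Player 1 can switch to R1 (68 → 81). Not NE.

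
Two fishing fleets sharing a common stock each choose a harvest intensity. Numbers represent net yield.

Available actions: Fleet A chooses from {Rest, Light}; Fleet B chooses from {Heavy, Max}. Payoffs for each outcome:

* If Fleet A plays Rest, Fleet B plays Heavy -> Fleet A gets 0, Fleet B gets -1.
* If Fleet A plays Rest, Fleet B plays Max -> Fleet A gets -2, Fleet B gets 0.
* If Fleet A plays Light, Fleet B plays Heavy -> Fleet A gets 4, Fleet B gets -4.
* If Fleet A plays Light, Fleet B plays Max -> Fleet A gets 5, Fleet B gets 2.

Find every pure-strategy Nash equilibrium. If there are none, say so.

For each strategy profile, look for a profitable unilateral deviation.
(Rest, Heavy): Fleet A can switch to Light (0 → 4). Not NE.
(Rest, Max): Fleet A can switch to Light (-2 → 5). Not NE.
(Light, Heavy): Fleet B can switch to Max (-4 → 2). Not NE.
(Light, Max): Fleet A gets 5, best alternative -2; Fleet B gets 2, best alternative -4. No profitable deviation — NE.

Pure NE: (Light, Max)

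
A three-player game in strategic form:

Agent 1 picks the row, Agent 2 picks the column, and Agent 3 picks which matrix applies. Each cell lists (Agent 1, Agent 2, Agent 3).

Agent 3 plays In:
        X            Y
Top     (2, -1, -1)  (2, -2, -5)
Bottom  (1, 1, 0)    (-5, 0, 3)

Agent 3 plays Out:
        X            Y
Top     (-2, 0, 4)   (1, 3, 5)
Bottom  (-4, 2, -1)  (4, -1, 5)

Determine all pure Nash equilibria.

Agent 1 against (X, In): payoffs 2, 1 → best response Top.
Agent 1 against (X, Out): payoffs -2, -4 → best response Top.
Agent 1 against (Y, In): payoffs 2, -5 → best response Top.
Agent 1 against (Y, Out): payoffs 1, 4 → best response Bottom.
Agent 2 against (Top, In): payoffs -1, -2 → best response X.
Agent 2 against (Top, Out): payoffs 0, 3 → best response Y.
Agent 2 against (Bottom, In): payoffs 1, 0 → best response X.
Agent 2 against (Bottom, Out): payoffs 2, -1 → best response X.
Agent 3 against (Top, X): payoffs -1, 4 → best response Out.
Agent 3 against (Top, Y): payoffs -5, 5 → best response Out.
Agent 3 against (Bottom, X): payoffs 0, -1 → best response In.
Agent 3 against (Bottom, Y): payoffs 3, 5 → best response Out.
No profile is a mutual best response for all players.

none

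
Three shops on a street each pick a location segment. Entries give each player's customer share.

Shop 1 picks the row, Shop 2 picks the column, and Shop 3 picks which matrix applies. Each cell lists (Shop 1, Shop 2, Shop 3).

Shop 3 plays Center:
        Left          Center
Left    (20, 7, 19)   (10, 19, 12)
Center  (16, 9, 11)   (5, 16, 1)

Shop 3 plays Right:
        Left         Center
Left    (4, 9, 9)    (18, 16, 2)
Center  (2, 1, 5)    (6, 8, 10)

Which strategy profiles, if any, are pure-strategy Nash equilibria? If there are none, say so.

Shop 1 against (Left, Center): payoffs 20, 16 → best response Left.
Shop 1 against (Left, Right): payoffs 4, 2 → best response Left.
Shop 1 against (Center, Center): payoffs 10, 5 → best response Left.
Shop 1 against (Center, Right): payoffs 18, 6 → best response Left.
Shop 2 against (Left, Center): payoffs 7, 19 → best response Center.
Shop 2 against (Left, Right): payoffs 9, 16 → best response Center.
Shop 2 against (Center, Center): payoffs 9, 16 → best response Center.
Shop 2 against (Center, Right): payoffs 1, 8 → best response Center.
Shop 3 against (Left, Left): payoffs 19, 9 → best response Center.
Shop 3 against (Left, Center): payoffs 12, 2 → best response Center.
Shop 3 against (Center, Left): payoffs 11, 5 → best response Center.
Shop 3 against (Center, Center): payoffs 1, 10 → best response Right.
Mutual best responses: (Left, Center, Center).

(Left, Center, Center)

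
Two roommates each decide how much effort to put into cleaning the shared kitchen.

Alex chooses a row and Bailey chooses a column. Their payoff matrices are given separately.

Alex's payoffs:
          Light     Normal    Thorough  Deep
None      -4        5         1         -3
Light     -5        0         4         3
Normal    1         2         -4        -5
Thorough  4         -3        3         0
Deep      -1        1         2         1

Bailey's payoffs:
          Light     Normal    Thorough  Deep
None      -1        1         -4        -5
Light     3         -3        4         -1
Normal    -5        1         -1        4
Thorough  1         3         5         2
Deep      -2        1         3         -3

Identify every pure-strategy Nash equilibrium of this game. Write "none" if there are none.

The pure Nash equilibria are (None, Normal) and (Light, Thorough).

For each strategy profile, look for a profitable unilateral deviation.
(None, Light): Alex can switch to Normal (-4 → 1). Not NE.
(None, Normal): Alex gets 5, best alternative 2; Bailey gets 1, best alternative -1. No profitable deviation — NE.
(None, Thorough): Alex can switch to Light (1 → 4). Not NE.
(None, Deep): Alex can switch to Light (-3 → 3). Not NE.
(Light, Light): Alex can switch to None (-5 → -4). Not NE.
(Light, Normal): Alex can switch to None (0 → 5). Not NE.
(Light, Thorough): Alex gets 4, best alternative 3; Bailey gets 4, best alternative 3. No profitable deviation — NE.
(Light, Deep): Bailey can switch to Light (-1 → 3). Not NE.
(The remaining 12 profiles each have a profitable deviation by the same check.)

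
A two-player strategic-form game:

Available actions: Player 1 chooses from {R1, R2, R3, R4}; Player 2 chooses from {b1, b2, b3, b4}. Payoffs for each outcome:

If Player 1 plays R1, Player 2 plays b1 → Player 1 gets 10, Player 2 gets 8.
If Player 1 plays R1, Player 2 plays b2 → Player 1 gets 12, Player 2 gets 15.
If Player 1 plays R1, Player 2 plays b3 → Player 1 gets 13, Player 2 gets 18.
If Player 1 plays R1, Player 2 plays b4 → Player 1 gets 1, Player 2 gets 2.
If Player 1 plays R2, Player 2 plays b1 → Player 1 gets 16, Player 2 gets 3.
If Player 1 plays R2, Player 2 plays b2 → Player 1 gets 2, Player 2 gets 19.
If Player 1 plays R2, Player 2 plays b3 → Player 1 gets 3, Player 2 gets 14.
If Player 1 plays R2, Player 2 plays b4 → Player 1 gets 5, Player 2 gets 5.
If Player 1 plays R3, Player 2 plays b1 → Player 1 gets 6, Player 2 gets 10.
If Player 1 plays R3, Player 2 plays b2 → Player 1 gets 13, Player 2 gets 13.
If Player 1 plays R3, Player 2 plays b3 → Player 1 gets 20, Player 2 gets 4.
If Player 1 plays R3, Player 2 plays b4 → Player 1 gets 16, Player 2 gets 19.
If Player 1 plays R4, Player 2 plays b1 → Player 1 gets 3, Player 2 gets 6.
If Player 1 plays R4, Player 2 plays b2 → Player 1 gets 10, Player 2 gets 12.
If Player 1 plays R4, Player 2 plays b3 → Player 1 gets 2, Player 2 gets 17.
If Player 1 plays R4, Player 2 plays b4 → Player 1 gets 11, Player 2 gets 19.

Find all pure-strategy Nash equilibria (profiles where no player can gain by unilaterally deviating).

(R1, b1): Player 1 can switch to R2 (10 → 16). Not NE.
(R1, b2): Player 1 can switch to R3 (12 → 13). Not NE.
(R1, b3): Player 1 can switch to R3 (13 → 20). Not NE.
(R1, b4): Player 1 can switch to R2 (1 → 5). Not NE.
(R2, b1): Player 2 can switch to b2 (3 → 19). Not NE.
(R2, b2): Player 1 can switch to R1 (2 → 12). Not NE.
(R2, b3): Player 1 can switch to R1 (3 → 13). Not NE.
(R2, b4): Player 1 can switch to R3 (5 → 16). Not NE.
(R3, b4): Player 1 gets 16, best alternative 11; Player 2 gets 19, best alternative 13. No profitable deviation — NE.
(The remaining 7 profiles each have a profitable deviation by the same check.)

Pure NE: (R3, b4)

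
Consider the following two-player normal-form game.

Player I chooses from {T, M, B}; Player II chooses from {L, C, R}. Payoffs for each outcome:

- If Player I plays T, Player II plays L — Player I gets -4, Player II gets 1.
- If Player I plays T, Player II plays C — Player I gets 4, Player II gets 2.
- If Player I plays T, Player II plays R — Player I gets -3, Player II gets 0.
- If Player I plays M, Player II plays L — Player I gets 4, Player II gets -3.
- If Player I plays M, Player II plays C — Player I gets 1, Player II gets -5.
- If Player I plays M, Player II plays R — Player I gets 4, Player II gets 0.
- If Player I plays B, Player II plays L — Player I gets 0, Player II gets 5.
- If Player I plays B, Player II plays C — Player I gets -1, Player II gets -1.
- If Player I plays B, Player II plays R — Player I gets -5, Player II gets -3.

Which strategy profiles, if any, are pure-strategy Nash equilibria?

(T, C) and (M, R)

For each strategy profile, look for a profitable unilateral deviation.
(T, L): Player I can switch to M (-4 → 4). Not NE.
(T, C): Player I gets 4, best alternative 1; Player II gets 2, best alternative 1. No profitable deviation — NE.
(T, R): Player I can switch to M (-3 → 4). Not NE.
(M, L): Player II can switch to R (-3 → 0). Not NE.
(M, C): Player I can switch to T (1 → 4). Not NE.
(M, R): Player I gets 4, best alternative -3; Player II gets 0, best alternative -3. No profitable deviation — NE.
(B, L): Player I can switch to M (0 → 4). Not NE.
(B, C): Player I can switch to T (-1 → 4). Not NE.
(B, R): Player I can switch to T (-5 → -3). Not NE.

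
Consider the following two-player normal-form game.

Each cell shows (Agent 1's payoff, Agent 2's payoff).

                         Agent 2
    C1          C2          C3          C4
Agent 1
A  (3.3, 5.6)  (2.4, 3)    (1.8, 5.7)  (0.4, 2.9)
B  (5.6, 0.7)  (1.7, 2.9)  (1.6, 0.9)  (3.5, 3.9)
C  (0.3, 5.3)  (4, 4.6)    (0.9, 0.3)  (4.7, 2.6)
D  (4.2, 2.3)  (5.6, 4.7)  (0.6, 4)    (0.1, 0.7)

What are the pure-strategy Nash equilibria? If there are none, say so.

(A, C1): Agent 1 can switch to B (3.3 → 5.6). Not NE.
(A, C2): Agent 1 can switch to C (2.4 → 4). Not NE.
(A, C3): Agent 1 gets 1.8, best alternative 1.6; Agent 2 gets 5.7, best alternative 5.6. No profitable deviation — NE.
(A, C4): Agent 1 can switch to B (0.4 → 3.5). Not NE.
(B, C1): Agent 2 can switch to C2 (0.7 → 2.9). Not NE.
(B, C2): Agent 1 can switch to A (1.7 → 2.4). Not NE.
(B, C3): Agent 1 can switch to A (1.6 → 1.8). Not NE.
(B, C4): Agent 1 can switch to C (3.5 → 4.7). Not NE.
(C, C1): Agent 1 can switch to A (0.3 → 3.3). Not NE.
(C, C2): Agent 1 can switch to D (4 → 5.6). Not NE.
(C, C3): Agent 1 can switch to A (0.9 → 1.8). Not NE.
(C, C4): Agent 2 can switch to C1 (2.6 → 5.3). Not NE.
(D, C1): Agent 1 can switch to B (4.2 → 5.6). Not NE.
(D, C2): Agent 1 gets 5.6, best alternative 4; Agent 2 gets 4.7, best alternative 4. No profitable deviation — NE.
(The remaining 2 profiles each have a profitable deviation by the same check.)

(A, C3), (D, C2)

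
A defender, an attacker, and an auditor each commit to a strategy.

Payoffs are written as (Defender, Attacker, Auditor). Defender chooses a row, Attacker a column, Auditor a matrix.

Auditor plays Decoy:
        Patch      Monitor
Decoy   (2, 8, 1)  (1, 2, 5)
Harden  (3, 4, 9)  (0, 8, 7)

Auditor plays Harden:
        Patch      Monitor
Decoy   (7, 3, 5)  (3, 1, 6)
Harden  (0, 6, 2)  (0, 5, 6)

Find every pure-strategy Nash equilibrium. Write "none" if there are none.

Mark each player's best response to every combination of opponents' strategies; a profile where every player is best-responding is a pure Nash equilibrium.
Defender against (Patch, Decoy): payoffs 2, 3 → best response Harden.
Defender against (Patch, Harden): payoffs 7, 0 → best response Decoy.
Defender against (Monitor, Decoy): payoffs 1, 0 → best response Decoy.
Defender against (Monitor, Harden): payoffs 3, 0 → best response Decoy.
Attacker against (Decoy, Decoy): payoffs 8, 2 → best response Patch.
Attacker against (Decoy, Harden): payoffs 3, 1 → best response Patch.
Attacker against (Harden, Decoy): payoffs 4, 8 → best response Monitor.
Attacker against (Harden, Harden): payoffs 6, 5 → best response Patch.
Auditor against (Decoy, Patch): payoffs 1, 5 → best response Harden.
Auditor against (Decoy, Monitor): payoffs 5, 6 → best response Harden.
Auditor against (Harden, Patch): payoffs 9, 2 → best response Decoy.
Auditor against (Harden, Monitor): payoffs 7, 6 → best response Decoy.
Mutual best responses: (Decoy, Patch, Harden).

The unique pure-strategy Nash equilibrium is (Decoy, Patch, Harden).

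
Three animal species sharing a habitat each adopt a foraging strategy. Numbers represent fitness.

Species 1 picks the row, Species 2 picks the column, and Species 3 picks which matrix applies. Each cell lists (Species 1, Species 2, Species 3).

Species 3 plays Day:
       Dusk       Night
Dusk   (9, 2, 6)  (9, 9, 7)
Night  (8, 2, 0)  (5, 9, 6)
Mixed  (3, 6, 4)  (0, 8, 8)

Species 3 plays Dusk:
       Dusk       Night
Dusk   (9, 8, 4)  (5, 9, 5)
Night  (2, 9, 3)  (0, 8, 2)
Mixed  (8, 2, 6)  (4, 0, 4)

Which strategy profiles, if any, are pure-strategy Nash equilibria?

Pure NE: (Dusk, Night, Day)

(Dusk, Dusk, Day): Species 2 can switch to Night (2 → 9). Not NE.
(Dusk, Dusk, Dusk): Species 2 can switch to Night (8 → 9). Not NE.
(Dusk, Night, Day): Species 1 gets 9, best alternative 5; Species 2 gets 9, best alternative 2; Species 3 gets 7, best alternative 5. No profitable deviation — NE.
(Dusk, Night, Dusk): Species 3 can switch to Day (5 → 7). Not NE.
(Night, Dusk, Day): Species 1 can switch to Dusk (8 → 9). Not NE.
(Night, Dusk, Dusk): Species 1 can switch to Dusk (2 → 9). Not NE.
(Night, Night, Day): Species 1 can switch to Dusk (5 → 9). Not NE.
(The remaining 5 profiles each have a profitable deviation by the same check.)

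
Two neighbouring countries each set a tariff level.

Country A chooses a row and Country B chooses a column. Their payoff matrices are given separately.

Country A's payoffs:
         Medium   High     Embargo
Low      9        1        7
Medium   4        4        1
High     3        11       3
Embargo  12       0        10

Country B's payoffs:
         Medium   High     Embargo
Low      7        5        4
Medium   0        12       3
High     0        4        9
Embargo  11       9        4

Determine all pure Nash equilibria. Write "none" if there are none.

The unique pure-strategy Nash equilibrium is (Embargo, Medium).

For each strategy profile, look for a profitable unilateral deviation.
(Low, Medium): Country A can switch to Embargo (9 → 12). Not NE.
(Low, High): Country A can switch to Medium (1 → 4). Not NE.
(Low, Embargo): Country A can switch to Embargo (7 → 10). Not NE.
(Medium, Medium): Country A can switch to Low (4 → 9). Not NE.
(Medium, High): Country A can switch to High (4 → 11). Not NE.
(Medium, Embargo): Country A can switch to Low (1 → 7). Not NE.
(Embargo, Medium): Country A gets 12, best alternative 9; Country B gets 11, best alternative 9. No profitable deviation — NE.
(The remaining 5 profiles each have a profitable deviation by the same check.)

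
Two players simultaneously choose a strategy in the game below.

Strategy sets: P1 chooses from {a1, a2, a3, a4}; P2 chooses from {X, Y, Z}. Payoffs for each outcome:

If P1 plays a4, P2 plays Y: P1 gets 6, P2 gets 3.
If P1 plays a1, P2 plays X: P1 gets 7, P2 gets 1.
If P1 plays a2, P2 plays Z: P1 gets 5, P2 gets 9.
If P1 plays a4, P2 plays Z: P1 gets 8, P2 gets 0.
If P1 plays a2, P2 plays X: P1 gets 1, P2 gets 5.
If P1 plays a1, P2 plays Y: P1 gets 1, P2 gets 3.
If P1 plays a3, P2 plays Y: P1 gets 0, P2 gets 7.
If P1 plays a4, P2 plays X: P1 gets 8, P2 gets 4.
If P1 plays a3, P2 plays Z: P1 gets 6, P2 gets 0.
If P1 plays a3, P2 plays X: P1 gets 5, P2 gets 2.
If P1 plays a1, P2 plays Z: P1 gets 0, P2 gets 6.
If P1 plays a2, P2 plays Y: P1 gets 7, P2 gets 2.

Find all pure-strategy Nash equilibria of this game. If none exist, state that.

Pure NE: (a4, X)

For each player, find the best response to each opponent profile; mutual best responses are the pure NE.
P1 against X: payoffs 7, 1, 5, 8 → best response a4.
P1 against Y: payoffs 1, 7, 0, 6 → best response a2.
P1 against Z: payoffs 0, 5, 6, 8 → best response a4.
P2 against a1: payoffs 1, 3, 6 → best response Z.
P2 against a2: payoffs 5, 2, 9 → best response Z.
P2 against a3: payoffs 2, 7, 0 → best response Y.
P2 against a4: payoffs 4, 3, 0 → best response X.
Mutual best responses: (a4, X).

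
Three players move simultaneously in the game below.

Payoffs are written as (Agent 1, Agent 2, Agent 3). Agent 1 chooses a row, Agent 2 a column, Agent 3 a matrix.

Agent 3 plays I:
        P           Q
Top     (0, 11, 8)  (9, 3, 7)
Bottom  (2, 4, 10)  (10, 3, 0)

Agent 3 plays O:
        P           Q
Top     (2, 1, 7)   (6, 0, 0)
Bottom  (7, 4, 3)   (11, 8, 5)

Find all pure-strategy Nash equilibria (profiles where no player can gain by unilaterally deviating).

(Top, P, I): Agent 1 can switch to Bottom (0 → 2). Not NE.
(Top, P, O): Agent 1 can switch to Bottom (2 → 7). Not NE.
(Top, Q, I): Agent 1 can switch to Bottom (9 → 10). Not NE.
(Top, Q, O): Agent 1 can switch to Bottom (6 → 11). Not NE.
(Bottom, P, I): Agent 1 gets 2, best alternative 0; Agent 2 gets 4, best alternative 3; Agent 3 gets 10, best alternative 3. No profitable deviation — NE.
(Bottom, P, O): Agent 2 can switch to Q (4 → 8). Not NE.
(Bottom, Q, I): Agent 2 can switch to P (3 → 4). Not NE.
(Bottom, Q, O): Agent 1 gets 11, best alternative 6; Agent 2 gets 8, best alternative 4; Agent 3 gets 5, best alternative 0. No profitable deviation — NE.

(Bottom, P, I); (Bottom, Q, O)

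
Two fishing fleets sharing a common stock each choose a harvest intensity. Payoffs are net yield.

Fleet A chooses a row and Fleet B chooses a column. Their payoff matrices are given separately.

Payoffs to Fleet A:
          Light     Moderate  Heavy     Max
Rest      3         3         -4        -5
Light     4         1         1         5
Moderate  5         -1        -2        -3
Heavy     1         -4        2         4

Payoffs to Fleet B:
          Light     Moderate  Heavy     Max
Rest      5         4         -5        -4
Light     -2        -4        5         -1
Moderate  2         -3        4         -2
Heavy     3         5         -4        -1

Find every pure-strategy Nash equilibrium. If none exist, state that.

(Rest, Light): Fleet A can switch to Light (3 → 4). Not NE.
(Rest, Moderate): Fleet B can switch to Light (4 → 5). Not NE.
(Rest, Heavy): Fleet A can switch to Light (-4 → 1). Not NE.
(Rest, Max): Fleet A can switch to Light (-5 → 5). Not NE.
(Light, Light): Fleet A can switch to Moderate (4 → 5). Not NE.
(Light, Moderate): Fleet A can switch to Rest (1 → 3). Not NE.
(Light, Heavy): Fleet A can switch to Heavy (1 → 2). Not NE.
(Light, Max): Fleet B can switch to Heavy (-1 → 5). Not NE.
(Moderate, Light): Fleet B can switch to Heavy (2 → 4). Not NE.
(Moderate, Moderate): Fleet A can switch to Rest (-1 → 3). Not NE.
(The remaining 6 profiles each have a profitable deviation by the same check.)

There is no pure-strategy Nash equilibrium.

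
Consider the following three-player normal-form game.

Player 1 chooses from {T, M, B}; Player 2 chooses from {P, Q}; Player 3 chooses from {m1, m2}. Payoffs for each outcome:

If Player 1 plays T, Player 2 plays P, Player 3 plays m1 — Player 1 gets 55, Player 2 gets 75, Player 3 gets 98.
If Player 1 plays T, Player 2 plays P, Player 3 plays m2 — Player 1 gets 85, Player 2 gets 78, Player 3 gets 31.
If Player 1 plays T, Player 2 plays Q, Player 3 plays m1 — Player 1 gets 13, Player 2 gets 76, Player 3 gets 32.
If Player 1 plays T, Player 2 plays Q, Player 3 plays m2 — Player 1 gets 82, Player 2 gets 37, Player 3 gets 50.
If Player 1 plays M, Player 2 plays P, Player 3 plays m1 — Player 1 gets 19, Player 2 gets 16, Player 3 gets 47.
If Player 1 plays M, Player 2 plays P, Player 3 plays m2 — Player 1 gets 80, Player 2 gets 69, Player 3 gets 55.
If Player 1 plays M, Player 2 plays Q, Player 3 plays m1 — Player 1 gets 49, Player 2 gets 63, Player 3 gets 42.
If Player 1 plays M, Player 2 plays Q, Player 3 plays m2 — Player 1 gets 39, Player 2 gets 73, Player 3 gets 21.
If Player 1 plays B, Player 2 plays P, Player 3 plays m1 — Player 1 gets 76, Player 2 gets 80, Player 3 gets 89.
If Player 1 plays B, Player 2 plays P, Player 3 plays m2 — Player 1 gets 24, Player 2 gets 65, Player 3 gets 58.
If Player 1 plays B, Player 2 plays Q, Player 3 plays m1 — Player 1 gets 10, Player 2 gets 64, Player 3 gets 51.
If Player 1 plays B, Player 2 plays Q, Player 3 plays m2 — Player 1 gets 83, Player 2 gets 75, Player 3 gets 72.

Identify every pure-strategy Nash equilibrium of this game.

Pure-strategy Nash equilibria: (M, Q, m1), (B, P, m1), (B, Q, m2)

Player 1 against (P, m1): payoffs 55, 19, 76 → best response B.
Player 1 against (P, m2): payoffs 85, 80, 24 → best response T.
Player 1 against (Q, m1): payoffs 13, 49, 10 → best response M.
Player 1 against (Q, m2): payoffs 82, 39, 83 → best response B.
Player 2 against (T, m1): payoffs 75, 76 → best response Q.
Player 2 against (T, m2): payoffs 78, 37 → best response P.
Player 2 against (M, m1): payoffs 16, 63 → best response Q.
Player 2 against (M, m2): payoffs 69, 73 → best response Q.
Player 2 against (B, m1): payoffs 80, 64 → best response P.
Player 2 against (B, m2): payoffs 65, 75 → best response Q.
Player 3 against (T, P): payoffs 98, 31 → best response m1.
Player 3 against (T, Q): payoffs 32, 50 → best response m2.
Player 3 against (M, P): payoffs 47, 55 → best response m2.
Player 3 against (M, Q): payoffs 42, 21 → best response m1.
Player 3 against (B, P): payoffs 89, 58 → best response m1.
Player 3 against (B, Q): payoffs 51, 72 → best response m2.
Mutual best responses: (M, Q, m1); (B, P, m1); (B, Q, m2).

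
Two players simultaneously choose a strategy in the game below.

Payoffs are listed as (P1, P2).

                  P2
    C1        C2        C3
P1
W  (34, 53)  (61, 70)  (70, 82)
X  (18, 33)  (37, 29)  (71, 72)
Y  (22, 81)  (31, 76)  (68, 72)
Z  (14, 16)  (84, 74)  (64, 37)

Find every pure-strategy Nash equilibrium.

(W, C1): P2 can switch to C2 (53 → 70). Not NE.
(W, C2): P1 can switch to Z (61 → 84). Not NE.
(W, C3): P1 can switch to X (70 → 71). Not NE.
(X, C1): P1 can switch to W (18 → 34). Not NE.
(X, C2): P1 can switch to W (37 → 61). Not NE.
(X, C3): P1 gets 71, best alternative 70; P2 gets 72, best alternative 33. No profitable deviation — NE.
(Y, C1): P1 can switch to W (22 → 34). Not NE.
(Z, C2): P1 gets 84, best alternative 61; P2 gets 74, best alternative 37. No profitable deviation — NE.
(The remaining 4 profiles each have a profitable deviation by the same check.)

The pure Nash equilibria are (X, C3); (Z, C2).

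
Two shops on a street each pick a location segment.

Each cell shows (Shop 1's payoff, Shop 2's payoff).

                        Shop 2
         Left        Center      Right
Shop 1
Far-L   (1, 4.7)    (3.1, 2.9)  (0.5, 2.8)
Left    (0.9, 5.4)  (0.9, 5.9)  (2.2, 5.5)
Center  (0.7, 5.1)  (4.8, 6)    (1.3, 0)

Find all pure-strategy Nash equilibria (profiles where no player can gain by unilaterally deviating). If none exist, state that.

(Far-L, Left): Shop 1 gets 1, best alternative 0.9; Shop 2 gets 4.7, best alternative 2.9. No profitable deviation — NE.
(Far-L, Center): Shop 1 can switch to Center (3.1 → 4.8). Not NE.
(Far-L, Right): Shop 1 can switch to Left (0.5 → 2.2). Not NE.
(Left, Left): Shop 1 can switch to Far-L (0.9 → 1). Not NE.
(Left, Center): Shop 1 can switch to Far-L (0.9 → 3.1). Not NE.
(Left, Right): Shop 2 can switch to Center (5.5 → 5.9). Not NE.
(Center, Left): Shop 1 can switch to Far-L (0.7 → 1). Not NE.
(Center, Center): Shop 1 gets 4.8, best alternative 3.1; Shop 2 gets 6, best alternative 5.1. No profitable deviation — NE.
(Center, Right): Shop 1 can switch to Left (1.3 → 2.2). Not NE.

(Far-L, Left); (Center, Center)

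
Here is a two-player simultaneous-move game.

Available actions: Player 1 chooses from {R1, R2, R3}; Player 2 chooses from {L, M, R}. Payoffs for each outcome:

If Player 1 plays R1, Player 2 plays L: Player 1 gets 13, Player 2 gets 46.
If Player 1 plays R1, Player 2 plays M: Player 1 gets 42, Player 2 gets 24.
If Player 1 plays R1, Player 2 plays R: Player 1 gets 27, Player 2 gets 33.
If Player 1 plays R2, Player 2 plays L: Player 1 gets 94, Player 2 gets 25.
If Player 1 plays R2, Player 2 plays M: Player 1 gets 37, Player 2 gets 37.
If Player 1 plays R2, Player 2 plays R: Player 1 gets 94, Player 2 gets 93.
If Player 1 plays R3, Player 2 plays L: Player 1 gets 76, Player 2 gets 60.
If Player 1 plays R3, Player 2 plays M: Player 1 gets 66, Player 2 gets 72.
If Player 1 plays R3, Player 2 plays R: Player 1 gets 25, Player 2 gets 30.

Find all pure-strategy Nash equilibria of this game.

Mark each player's best response to every combination of opponents' strategies; a profile where every player is best-responding is a pure Nash equilibrium.
Player 1 against L: payoffs 13, 94, 76 → best response R2.
Player 1 against M: payoffs 42, 37, 66 → best response R3.
Player 1 against R: payoffs 27, 94, 25 → best response R2.
Player 2 against R1: payoffs 46, 24, 33 → best response L.
Player 2 against R2: payoffs 25, 37, 93 → best response R.
Player 2 against R3: payoffs 60, 72, 30 → best response M.
Mutual best responses: (R2, R); (R3, M).

(R2, R) and (R3, M)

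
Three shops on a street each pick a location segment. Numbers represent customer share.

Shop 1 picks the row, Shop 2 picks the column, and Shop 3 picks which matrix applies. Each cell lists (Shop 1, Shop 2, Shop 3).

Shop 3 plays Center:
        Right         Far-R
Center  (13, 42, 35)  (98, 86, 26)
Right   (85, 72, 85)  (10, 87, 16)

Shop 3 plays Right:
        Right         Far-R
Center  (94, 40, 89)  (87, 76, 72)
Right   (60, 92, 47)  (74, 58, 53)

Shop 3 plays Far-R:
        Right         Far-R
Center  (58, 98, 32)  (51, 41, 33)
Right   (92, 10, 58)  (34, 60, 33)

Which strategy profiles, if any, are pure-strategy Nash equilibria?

The unique pure-strategy Nash equilibrium is (Center, Far-R, Right).

Check each profile: it is a Nash equilibrium iff no player can strictly gain by switching unilaterally.
(Center, Right, Center): Shop 1 can switch to Right (13 → 85). Not NE.
(Center, Right, Right): Shop 2 can switch to Far-R (40 → 76). Not NE.
(Center, Right, Far-R): Shop 1 can switch to Right (58 → 92). Not NE.
(Center, Far-R, Center): Shop 3 can switch to Right (26 → 72). Not NE.
(Center, Far-R, Right): Shop 1 gets 87, best alternative 74; Shop 2 gets 76, best alternative 40; Shop 3 gets 72, best alternative 33. No profitable deviation — NE.
(Center, Far-R, Far-R): Shop 2 can switch to Right (41 → 98). Not NE.
(Right, Right, Center): Shop 2 can switch to Far-R (72 → 87). Not NE.
(The remaining 5 profiles each have a profitable deviation by the same check.)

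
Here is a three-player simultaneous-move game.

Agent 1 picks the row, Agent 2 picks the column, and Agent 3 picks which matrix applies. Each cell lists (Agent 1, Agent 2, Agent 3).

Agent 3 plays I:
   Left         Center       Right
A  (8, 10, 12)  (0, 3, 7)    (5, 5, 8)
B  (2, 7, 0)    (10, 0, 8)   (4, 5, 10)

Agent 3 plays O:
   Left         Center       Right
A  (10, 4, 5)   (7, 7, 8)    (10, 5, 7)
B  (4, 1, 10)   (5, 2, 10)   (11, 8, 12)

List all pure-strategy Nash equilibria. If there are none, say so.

(A, Left, I): Agent 1 gets 8, best alternative 2; Agent 2 gets 10, best alternative 5; Agent 3 gets 12, best alternative 5. No profitable deviation — NE.
(A, Left, O): Agent 2 can switch to Center (4 → 7). Not NE.
(A, Center, I): Agent 1 can switch to B (0 → 10). Not NE.
(A, Center, O): Agent 1 gets 7, best alternative 5; Agent 2 gets 7, best alternative 5; Agent 3 gets 8, best alternative 7. No profitable deviation — NE.
(A, Right, I): Agent 2 can switch to Left (5 → 10). Not NE.
(A, Right, O): Agent 1 can switch to B (10 → 11). Not NE.
(B, Left, I): Agent 1 can switch to A (2 → 8). Not NE.
(B, Left, O): Agent 1 can switch to A (4 → 10). Not NE.
(B, Center, I): Agent 2 can switch to Left (0 → 7). Not NE.
(B, Center, O): Agent 1 can switch to A (5 → 7). Not NE.
(B, Right, I): Agent 1 can switch to A (4 → 5). Not NE.
(B, Right, O): Agent 1 gets 11, best alternative 10; Agent 2 gets 8, best alternative 2; Agent 3 gets 12, best alternative 10. No profitable deviation — NE.

Pure-strategy Nash equilibria: (A, Left, I); (A, Center, O); (B, Right, O)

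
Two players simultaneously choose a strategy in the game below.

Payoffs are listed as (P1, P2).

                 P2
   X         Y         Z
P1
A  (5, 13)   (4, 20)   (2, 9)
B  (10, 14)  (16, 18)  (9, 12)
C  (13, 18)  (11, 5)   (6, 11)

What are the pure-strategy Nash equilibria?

Pure-strategy Nash equilibria: (B, Y) and (C, X)

P1 against X: payoffs 5, 10, 13 → best response C.
P1 against Y: payoffs 4, 16, 11 → best response B.
P1 against Z: payoffs 2, 9, 6 → best response B.
P2 against A: payoffs 13, 20, 9 → best response Y.
P2 against B: payoffs 14, 18, 12 → best response Y.
P2 against C: payoffs 18, 5, 11 → best response X.
Mutual best responses: (B, Y); (C, X).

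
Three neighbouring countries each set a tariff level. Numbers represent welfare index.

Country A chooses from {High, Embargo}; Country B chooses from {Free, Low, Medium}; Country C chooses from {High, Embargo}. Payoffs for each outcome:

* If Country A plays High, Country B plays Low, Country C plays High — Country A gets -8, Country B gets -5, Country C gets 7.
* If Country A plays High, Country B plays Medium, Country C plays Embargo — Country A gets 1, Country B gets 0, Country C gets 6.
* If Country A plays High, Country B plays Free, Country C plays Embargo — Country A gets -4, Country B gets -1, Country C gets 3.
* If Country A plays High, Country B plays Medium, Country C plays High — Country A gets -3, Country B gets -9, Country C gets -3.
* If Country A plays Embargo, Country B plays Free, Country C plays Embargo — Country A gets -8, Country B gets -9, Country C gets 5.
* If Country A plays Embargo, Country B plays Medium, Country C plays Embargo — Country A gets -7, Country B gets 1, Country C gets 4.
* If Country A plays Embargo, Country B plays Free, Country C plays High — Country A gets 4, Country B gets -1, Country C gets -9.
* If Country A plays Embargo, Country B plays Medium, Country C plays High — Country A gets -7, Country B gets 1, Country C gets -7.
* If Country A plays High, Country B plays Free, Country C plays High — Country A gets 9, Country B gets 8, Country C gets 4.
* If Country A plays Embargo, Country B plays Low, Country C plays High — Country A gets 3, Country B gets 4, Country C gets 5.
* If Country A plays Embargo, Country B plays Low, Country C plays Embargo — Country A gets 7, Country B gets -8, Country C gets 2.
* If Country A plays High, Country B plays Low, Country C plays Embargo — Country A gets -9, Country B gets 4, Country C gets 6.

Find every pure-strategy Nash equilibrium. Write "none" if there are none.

(High, Free, High): Country A gets 9, best alternative 4; Country B gets 8, best alternative -5; Country C gets 4, best alternative 3. No profitable deviation — NE.
(High, Free, Embargo): Country B can switch to Low (-1 → 4). Not NE.
(High, Low, High): Country A can switch to Embargo (-8 → 3). Not NE.
(High, Low, Embargo): Country A can switch to Embargo (-9 → 7). Not NE.
(High, Medium, High): Country B can switch to Free (-9 → 8). Not NE.
(High, Medium, Embargo): Country B can switch to Low (0 → 4). Not NE.
(Embargo, Free, High): Country A can switch to High (4 → 9). Not NE.
(Embargo, Free, Embargo): Country A can switch to High (-8 → -4). Not NE.
(Embargo, Low, High): Country A gets 3, best alternative -8; Country B gets 4, best alternative 1; Country C gets 5, best alternative 2. No profitable deviation — NE.
(Embargo, Low, Embargo): Country B can switch to Medium (-8 → 1). Not NE.
(Embargo, Medium, High): Country A can switch to High (-7 → -3). Not NE.
(Embargo, Medium, Embargo): Country A can switch to High (-7 → 1). Not NE.

(High, Free, High); (Embargo, Low, High)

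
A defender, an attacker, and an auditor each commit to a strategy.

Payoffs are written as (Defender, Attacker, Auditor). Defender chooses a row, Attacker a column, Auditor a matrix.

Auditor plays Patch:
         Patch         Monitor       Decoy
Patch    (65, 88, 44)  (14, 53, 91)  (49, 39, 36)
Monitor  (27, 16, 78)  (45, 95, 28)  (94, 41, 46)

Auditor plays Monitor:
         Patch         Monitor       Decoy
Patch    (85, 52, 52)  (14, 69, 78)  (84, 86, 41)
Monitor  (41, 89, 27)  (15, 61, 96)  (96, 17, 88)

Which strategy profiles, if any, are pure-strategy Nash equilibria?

No pure-strategy Nash equilibrium.

For each player, find the best response to each opponent profile; mutual best responses are the pure NE.
Defender against (Patch, Patch): payoffs 65, 27 → best response Patch.
Defender against (Patch, Monitor): payoffs 85, 41 → best response Patch.
Defender against (Monitor, Patch): payoffs 14, 45 → best response Monitor.
Defender against (Monitor, Monitor): payoffs 14, 15 → best response Monitor.
Defender against (Decoy, Patch): payoffs 49, 94 → best response Monitor.
Defender against (Decoy, Monitor): payoffs 84, 96 → best response Monitor.
Attacker against (Patch, Patch): payoffs 88, 53, 39 → best response Patch.
Attacker against (Patch, Monitor): payoffs 52, 69, 86 → best response Decoy.
Attacker against (Monitor, Patch): payoffs 16, 95, 41 → best response Monitor.
Attacker against (Monitor, Monitor): payoffs 89, 61, 17 → best response Patch.
Auditor against (Patch, Patch): payoffs 44, 52 → best response Monitor.
Auditor against (Patch, Monitor): payoffs 91, 78 → best response Patch.
Auditor against (Patch, Decoy): payoffs 36, 41 → best response Monitor.
Auditor against (Monitor, Patch): payoffs 78, 27 → best response Patch.
Auditor against (Monitor, Monitor): payoffs 28, 96 → best response Monitor.
Auditor against (Monitor, Decoy): payoffs 46, 88 → best response Monitor.
No profile is a mutual best response for all players.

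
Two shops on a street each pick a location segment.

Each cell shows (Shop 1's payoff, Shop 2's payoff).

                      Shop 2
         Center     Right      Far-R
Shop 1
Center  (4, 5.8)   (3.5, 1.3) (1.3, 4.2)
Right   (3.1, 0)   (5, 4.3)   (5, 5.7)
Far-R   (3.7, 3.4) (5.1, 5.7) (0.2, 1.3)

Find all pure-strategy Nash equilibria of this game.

For each player, find the best response to each opponent profile; mutual best responses are the pure NE.
Shop 1 against Center: payoffs 4, 3.1, 3.7 → best response Center.
Shop 1 against Right: payoffs 3.5, 5, 5.1 → best response Far-R.
Shop 1 against Far-R: payoffs 1.3, 5, 0.2 → best response Right.
Shop 2 against Center: payoffs 5.8, 1.3, 4.2 → best response Center.
Shop 2 against Right: payoffs 0, 4.3, 5.7 → best response Far-R.
Shop 2 against Far-R: payoffs 3.4, 5.7, 1.3 → best response Right.
Mutual best responses: (Center, Center); (Right, Far-R); (Far-R, Right).

Pure-strategy Nash equilibria: (Center, Center) and (Right, Far-R) and (Far-R, Right)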